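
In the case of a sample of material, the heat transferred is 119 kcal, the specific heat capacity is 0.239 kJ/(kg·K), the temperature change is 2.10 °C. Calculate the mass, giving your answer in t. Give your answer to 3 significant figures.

Solving Q = m·c·ΔT for m: m = Q/(c·ΔT).
Q = 119 kcal = 4.979×10^5 J; c = 0.239 kJ/(kg·K) = 239.0 J/(kg·K); ΔT = 2.10 °C = 2.100 K.
m = 992.0 kg
992.0 kg × (1 t / 1000 kg) = 0.9920 t

0.992 t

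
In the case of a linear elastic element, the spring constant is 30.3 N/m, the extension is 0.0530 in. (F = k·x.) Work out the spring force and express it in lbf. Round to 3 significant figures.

0.00917 lbf

F is given directly by: F = kx.
k = 30.3 N/m; x = 0.0530 in = 0.001346 m.
F = 0.04079 N
0.04079 N × (1 lbf / 4.448 N) = 0.009170 lbf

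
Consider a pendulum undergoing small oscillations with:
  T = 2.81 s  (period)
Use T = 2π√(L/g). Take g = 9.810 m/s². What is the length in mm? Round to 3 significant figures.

Rearranging: L = g·(T/2π)².
T = 2.81 s; g = 9.810 m/s².
L = 1.962 m
1.962 m × (1 mm / 0.001000 m) = 1962 mm

1960 mm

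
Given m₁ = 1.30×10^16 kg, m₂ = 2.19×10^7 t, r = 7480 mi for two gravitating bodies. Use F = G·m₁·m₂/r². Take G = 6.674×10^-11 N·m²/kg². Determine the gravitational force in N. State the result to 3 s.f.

131 N

Directly: F = Gm₁m₂/r².
m₁ = 1.30×10^16 kg; m₂ = 2.19×10^7 t = 2.190×10^10 kg; r = 7480 mi = 1.204×10^7 m; G = 6.674×10^-11 N·m²/kg².
F = 131.1 N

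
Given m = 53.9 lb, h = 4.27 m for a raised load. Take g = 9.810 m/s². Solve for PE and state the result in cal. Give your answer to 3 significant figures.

Directly: PE = mgh.
m = 53.9 lb = 24.45 kg; h = 4.27 m; g = 9.810 m/s².
PE = 1024 J
1024 J × (1 cal / 4.184 J) = 244.8 cal

245 cal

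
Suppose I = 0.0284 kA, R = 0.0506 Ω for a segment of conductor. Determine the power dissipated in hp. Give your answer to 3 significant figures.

P is given directly by: P = I²R.
I = 0.0284 kA = 28.40 A; R = 0.0506 Ω.
P = 40.81 W
40.81 W × (1 hp / 745.7 W) = 0.05473 hp

0.0547 hp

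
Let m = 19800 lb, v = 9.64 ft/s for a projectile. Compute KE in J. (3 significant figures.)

Directly: KE = ½mv².
m = 19800 lb = 8981 kg; v = 9.64 ft/s = 2.938 m/s.
KE = 38769 J

38800 J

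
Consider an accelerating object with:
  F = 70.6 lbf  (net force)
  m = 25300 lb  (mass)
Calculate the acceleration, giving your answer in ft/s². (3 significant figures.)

From Newton's second law: a = F/m.
F = 70.6 lbf = 314.0 N; m = 25300 lb = 11476 kg.
a = 0.02737 m/s²
0.02737 m/s² × (1 ft/s² / 0.3048 m/s²) = 0.08978 ft/s²

0.0898 ft/s²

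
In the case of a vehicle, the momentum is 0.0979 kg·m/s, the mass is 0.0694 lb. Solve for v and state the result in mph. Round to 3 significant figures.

6.96 mph

Solving p = m·v for v: v = p/m.
p = 0.0979 kg·m/s; m = 0.0694 lb = 0.03148 kg.
v = 3.110 m/s
3.110 m/s × (1 mph / 0.4470 m/s) = 6.957 mph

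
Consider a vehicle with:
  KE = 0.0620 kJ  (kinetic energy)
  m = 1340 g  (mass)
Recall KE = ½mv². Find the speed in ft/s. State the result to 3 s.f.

31.6 ft/s

Rearranging: v = √(2·KE/m).
KE = 0.0620 kJ = 62.00 J; m = 1340 g = 1.340 kg.
v = 9.620 m/s
9.620 m/s × (1 ft/s / 0.3048 m/s) = 31.56 ft/s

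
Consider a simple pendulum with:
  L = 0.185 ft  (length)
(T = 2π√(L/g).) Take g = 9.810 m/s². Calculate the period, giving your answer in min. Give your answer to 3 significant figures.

0.00794 min

T is given directly by: T = 2π√(L/g).
L = 0.185 ft = 0.05639 m; g = 9.810 m/s².
T = 0.4764 s
0.4764 s × (1 min / 60.00 s) = 0.007939 min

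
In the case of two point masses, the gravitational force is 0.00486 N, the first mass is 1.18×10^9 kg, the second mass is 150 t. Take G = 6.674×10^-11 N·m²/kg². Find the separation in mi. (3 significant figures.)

0.969 mi

Rearranging: r = √(G·m₁m₂/F).
F = 0.00486 N; m₁ = 1.18×10^9 kg; m₂ = 150 t = 1.500×10^5 kg; G = 6.674×10^-11 N·m²/kg².
r = 1559 m
1559 m × (1 mi / 1609 m) = 0.9688 mi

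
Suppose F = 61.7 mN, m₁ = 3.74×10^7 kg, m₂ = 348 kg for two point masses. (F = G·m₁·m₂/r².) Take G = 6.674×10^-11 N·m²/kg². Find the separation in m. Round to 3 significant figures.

Solving F = G·m₁·m₂/r² for r: r = √(G·m₁m₂/F).
F = 61.7 mN = 0.06170 N; m₁ = 3.74×10^7 kg; m₂ = 348 kg; G = 6.674×10^-11 N·m²/kg².
r = 3.752 m

3.75 m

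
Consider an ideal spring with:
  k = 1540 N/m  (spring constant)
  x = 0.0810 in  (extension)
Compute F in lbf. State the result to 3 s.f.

0.712 lbf

Directly: F = kx.
k = 1540 N/m; x = 0.0810 in = 0.002057 m.
F = 3.168 N  (the unit combination reduces to kg·m/s² = N)
3.168 N × (1 lbf / 4.448 N) = 0.7123 lbf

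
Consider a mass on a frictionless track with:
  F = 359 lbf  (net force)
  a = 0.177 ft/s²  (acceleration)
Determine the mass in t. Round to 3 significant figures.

From Newton's second law: m = F/a.
F = 359 lbf = 1597 N; a = 0.177 ft/s² = 0.05395 m/s².
m = 29600 kg
29600 kg × (1 t / 1000 kg) = 29.60 t

29.6 t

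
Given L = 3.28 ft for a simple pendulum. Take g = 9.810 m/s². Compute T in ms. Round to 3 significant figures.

T is given directly by: T = 2π√(L/g).
L = 3.28 ft = 0.9997 m; g = 9.810 m/s².
T = 2.006 s
2.006 s × (1 ms / 0.001000 s) = 2006 ms

2010 ms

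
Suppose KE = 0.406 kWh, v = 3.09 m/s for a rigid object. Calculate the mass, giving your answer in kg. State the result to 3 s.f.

3.06×10^5 kg

Rearranging: m = 2·KE/v².
KE = 0.406 kWh = 1.462×10^6 J; v = 3.09 m/s.
m = 3.062×10^5 kg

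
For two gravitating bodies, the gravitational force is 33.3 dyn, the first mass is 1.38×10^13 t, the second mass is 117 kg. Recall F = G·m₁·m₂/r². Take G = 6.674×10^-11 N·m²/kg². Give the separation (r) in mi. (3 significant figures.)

Solving F = G·m₁·m₂/r² for r: r = √(G·m₁m₂/F).
F = 33.3 dyn = 3.330×10^-4 N; m₁ = 1.38×10^13 t = 1.380×10^16 kg; m₂ = 117 kg; G = 6.674×10^-11 N·m²/kg².
r = 5.689×10^5 m
5.689×10^5 m × (1 mi / 1609 m) = 353.5 mi

353 mi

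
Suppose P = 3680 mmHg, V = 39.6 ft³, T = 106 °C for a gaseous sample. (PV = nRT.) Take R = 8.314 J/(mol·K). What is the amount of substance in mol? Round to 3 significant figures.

Solving PV = nRT for n: n = PV/(RT).
P = 3680 mmHg = 4.906×10^5 Pa; V = 39.6 ft³ = 1.121 m³; T = 106 °C = 379.1 K; R = 8.314 J/(mol·K).
n = 174.5 mol

175 mol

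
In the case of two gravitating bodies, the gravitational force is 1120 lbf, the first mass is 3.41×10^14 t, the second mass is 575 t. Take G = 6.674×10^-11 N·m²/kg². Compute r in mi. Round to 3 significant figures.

31.8 mi

Rearranging: r = √(G·m₁m₂/F).
F = 1120 lbf = 4982 N; m₁ = 3.41×10^14 t = 3.410×10^17 kg; m₂ = 575 t = 5.750×10^5 kg; G = 6.674×10^-11 N·m²/kg².
r = 51251 m
51251 m × (1 mi / 1609 m) = 31.85 mi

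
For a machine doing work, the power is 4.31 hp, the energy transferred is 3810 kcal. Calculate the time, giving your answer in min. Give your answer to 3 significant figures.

82.7 min

Rearranging: t = W/P.
P = 4.31 hp = 3214 W; W = 3810 kcal = 1.594×10^7 J.
t = 4960 s
4960 s × (1 min / 60.00 s) = 82.67 min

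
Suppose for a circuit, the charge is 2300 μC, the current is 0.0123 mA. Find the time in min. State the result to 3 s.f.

Rearranging: t = q/I.
q = 2300 μC = 0.002300 C; I = 0.0123 mA = 1.230×10^-5 A.
t = 187.0 s
187.0 s × (1 min / 60.00 s) = 3.117 min

3.12 min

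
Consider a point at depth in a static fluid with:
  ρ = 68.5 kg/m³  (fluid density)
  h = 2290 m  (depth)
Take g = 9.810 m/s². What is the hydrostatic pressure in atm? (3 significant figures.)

P is given directly by: P = ρgh.
ρ = 68.5 kg/m³; h = 2290 m; g = 9.810 m/s².
P = 1.539×10^6 Pa
1.539×10^6 Pa × (1 atm / 1.013×10^5 Pa) = 15.19 atm

15.2 atm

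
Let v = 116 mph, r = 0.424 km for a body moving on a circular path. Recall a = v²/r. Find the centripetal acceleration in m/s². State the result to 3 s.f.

a is given directly by: a = v²/r.
v = 116 mph = 51.86 m/s; r = 0.424 km = 424.0 m.
a = 6.342 m/s²

6.34 m/s²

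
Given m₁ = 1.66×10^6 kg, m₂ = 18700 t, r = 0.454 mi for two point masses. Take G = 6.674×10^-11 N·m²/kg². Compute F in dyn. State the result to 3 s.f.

F is given directly by: F = Gm₁m₂/r².
m₁ = 1.66×10^6 kg; m₂ = 18700 t = 1.870×10^7 kg; r = 0.454 mi = 730.6 m; G = 6.674×10^-11 N·m²/kg².
F = 0.003881 N
0.003881 N × (1 dyn / 1.000×10^-5 N) = 388.1 dyn

388 dyn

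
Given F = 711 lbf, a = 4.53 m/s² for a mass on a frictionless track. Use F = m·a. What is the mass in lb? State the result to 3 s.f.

1540 lb

Rearranging: m = F/a.
F = 711 lbf = 3163 N; a = 4.53 m/s².
m = 698.2 kg
698.2 kg × (1 lb / 0.4536 kg) = 1539 lb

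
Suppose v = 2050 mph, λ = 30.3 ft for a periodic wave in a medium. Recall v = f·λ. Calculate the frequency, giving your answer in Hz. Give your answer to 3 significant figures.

Solving v = f·λ for f: f = v/λ.
v = 2050 mph = 916.4 m/s; λ = 30.3 ft = 9.235 m.
f = 99.23 Hz

99.2 Hz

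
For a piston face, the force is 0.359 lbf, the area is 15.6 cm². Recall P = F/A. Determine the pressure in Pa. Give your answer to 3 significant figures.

1020 Pa

P is given directly by: P = F/A.
F = 0.359 lbf = 1.597 N; A = 15.6 cm² = 0.001560 m².
P = 1024 Pa  (the unit combination reduces to kg/(m·s²) = Pa)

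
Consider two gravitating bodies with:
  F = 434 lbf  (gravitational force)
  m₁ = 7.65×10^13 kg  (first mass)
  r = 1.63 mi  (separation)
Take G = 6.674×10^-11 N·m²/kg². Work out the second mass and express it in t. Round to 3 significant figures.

2600 t

Solving F = G·m₁·m₂/r² for m₂: m₂ = F·r²/(G·m₁).
F = 434 lbf = 1931 N; m₁ = 7.65×10^13 kg; r = 1.63 mi = 2623 m; G = 6.674×10^-11 N·m²/kg².
m₂ = 2.602×10^6 kg
2.602×10^6 kg × (1 t / 1000 kg) = 2602 t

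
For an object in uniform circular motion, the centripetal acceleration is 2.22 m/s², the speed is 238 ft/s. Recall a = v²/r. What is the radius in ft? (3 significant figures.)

Solving a = v²/r for r: r = v²/a.
a = 2.22 m/s²; v = 238 ft/s = 72.54 m/s.
r = 2370 m
2370 m × (1 ft / 0.3048 m) = 7777 ft

7780 ft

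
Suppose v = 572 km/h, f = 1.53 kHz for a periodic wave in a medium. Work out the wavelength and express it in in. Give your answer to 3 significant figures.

Solving v = f·λ for λ: λ = v/f.
v = 572 km/h = 158.9 m/s; f = 1.53 kHz = 1530 Hz.
λ = 0.1038 m
0.1038 m × (1 in / 0.02540 m) = 4.089 in

4.09 in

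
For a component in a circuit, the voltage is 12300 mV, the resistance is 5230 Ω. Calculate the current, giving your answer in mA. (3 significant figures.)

2.35 mA

Rearranging: I = V/R.
V = 12300 mV = 12.30 V; R = 5230 Ω.
I = 0.002352 A
0.002352 A × (1 mA / 0.001000 A) = 2.352 mA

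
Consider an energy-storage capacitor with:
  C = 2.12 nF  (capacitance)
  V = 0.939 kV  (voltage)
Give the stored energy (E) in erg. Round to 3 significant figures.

Directly: E = ½CV².
C = 2.12 nF = 2.120×10^-9 F; V = 0.939 kV = 939.0 V.
E = 9.346×10^-4 J
9.346×10^-4 J × (1 erg / 1.000×10^-7 J) = 9346 erg

9350 erg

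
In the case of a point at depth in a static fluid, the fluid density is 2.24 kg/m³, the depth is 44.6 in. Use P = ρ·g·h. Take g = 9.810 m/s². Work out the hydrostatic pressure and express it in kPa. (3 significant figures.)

P is given directly by: P = ρgh.
ρ = 2.24 kg/m³; h = 44.6 in = 1.133 m; g = 9.810 m/s².
P = 24.89 Pa
24.89 Pa × (1 kPa / 1000 Pa) = 0.02489 kPa

0.0249 kPa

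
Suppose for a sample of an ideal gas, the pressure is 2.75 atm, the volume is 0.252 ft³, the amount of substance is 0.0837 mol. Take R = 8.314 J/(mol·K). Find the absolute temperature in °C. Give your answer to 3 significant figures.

From the ideal-gas law: T = PV/(nR).
P = 2.75 atm = 2.786×10^5 Pa; V = 0.252 ft³ = 0.007136 m³; n = 0.0837 mol; R = 8.314 J/(mol·K).
T = 2857 K
2857 K − 273.15 = 2584 °C

2580 °C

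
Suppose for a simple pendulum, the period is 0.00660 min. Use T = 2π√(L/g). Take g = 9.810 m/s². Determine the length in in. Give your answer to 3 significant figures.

1.53 in

Rearranging T = 2π√(L/g) for L: L = g·(T/2π)².
T = 0.00660 min = 0.3960 s; g = 9.810 m/s².
L = 0.03897 m
0.03897 m × (1 in / 0.02540 m) = 1.534 in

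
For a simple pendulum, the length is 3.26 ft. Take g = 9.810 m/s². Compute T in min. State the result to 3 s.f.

Directly: T = 2π√(L/g).
L = 3.26 ft = 0.9936 m; g = 9.810 m/s².
T = 2.000 s
2.000 s × (1 min / 60.00 s) = 0.03333 min

0.0333 min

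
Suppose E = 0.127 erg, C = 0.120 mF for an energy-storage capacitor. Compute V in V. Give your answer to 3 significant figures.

Rearranging E = ½C·V² for V: V = √(2E/C).
E = 0.127 erg = 1.270×10^-8 J; C = 0.120 mF = 1.200×10^-4 F.
V = 0.01455 V

0.0145 V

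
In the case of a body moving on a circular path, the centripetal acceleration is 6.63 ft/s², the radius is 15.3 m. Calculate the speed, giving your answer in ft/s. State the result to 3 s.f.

18.2 ft/s

Solving a = v²/r for v: v = √(a·r).
a = 6.63 ft/s² = 2.021 m/s²; r = 15.3 m.
v = 5.560 m/s
5.560 m/s × (1 ft/s / 0.3048 m/s) = 18.24 ft/s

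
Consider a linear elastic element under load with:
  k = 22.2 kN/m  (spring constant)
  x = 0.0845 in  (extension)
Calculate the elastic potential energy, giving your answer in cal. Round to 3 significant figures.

0.0122 cal

Directly: U = ½kx².
k = 22.2 kN/m = 22200 N/m; x = 0.0845 in = 0.002146 m.
U = 0.05113 J  (the unit combination reduces to kg·m²/s² = J)
0.05113 J × (1 cal / 4.184 J) = 0.01222 cal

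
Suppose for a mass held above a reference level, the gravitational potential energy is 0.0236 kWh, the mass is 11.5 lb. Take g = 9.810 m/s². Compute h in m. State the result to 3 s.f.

Solving PE = m·g·h for h: h = PE/(m·g).
PE = 0.0236 kWh = 84960 J; m = 11.5 lb = 5.216 kg; g = 9.810 m/s².
h = 1660 m

1660 m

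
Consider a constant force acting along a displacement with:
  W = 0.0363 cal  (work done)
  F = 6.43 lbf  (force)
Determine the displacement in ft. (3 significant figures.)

Solving W = F·d for d: d = W/F.
W = 0.0363 cal = 0.1519 J; F = 6.43 lbf = 28.60 N.
d = 0.005310 m
0.005310 m × (1 ft / 0.3048 m) = 0.01742 ft

0.0174 ft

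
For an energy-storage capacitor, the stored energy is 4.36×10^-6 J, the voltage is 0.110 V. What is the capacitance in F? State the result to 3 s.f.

Solving E = ½C·V² for C: C = 2E/V².
E = 4.36×10^-6 J; V = 0.110 V.
C = 7.207×10^-4 F

7.21×10^-4 F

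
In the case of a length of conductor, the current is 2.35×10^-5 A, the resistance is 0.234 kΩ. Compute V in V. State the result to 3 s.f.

From Ohm's law: V = IR.
I = 2.35×10^-5 A; R = 0.234 kΩ = 234.0 Ω.
V = 0.005499 V

0.00550 V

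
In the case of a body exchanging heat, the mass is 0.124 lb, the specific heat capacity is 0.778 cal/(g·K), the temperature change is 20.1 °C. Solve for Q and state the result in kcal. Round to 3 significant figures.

0.880 kcal

Q is given directly by: Q = mcΔT.
m = 0.124 lb = 0.05625 kg; c = 0.778 cal/(g·K) = 3255 J/(kg·K); ΔT = 20.1 °C = 20.10 K.
Q = 3680 J  (the unit combination reduces to kg·m²/s² = J)
3680 J × (1 kcal / 4184 J) = 0.8796 kcal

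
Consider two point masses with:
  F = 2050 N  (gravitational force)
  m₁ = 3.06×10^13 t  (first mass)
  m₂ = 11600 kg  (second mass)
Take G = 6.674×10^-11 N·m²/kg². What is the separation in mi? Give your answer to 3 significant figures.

From Newton's law of gravitation: r = √(G·m₁m₂/F).
F = 2050 N; m₁ = 3.06×10^13 t = 3.060×10^16 kg; m₂ = 11600 kg; G = 6.674×10^-11 N·m²/kg².
r = 3399 m
3399 m × (1 mi / 1609 m) = 2.112 mi

2.11 mi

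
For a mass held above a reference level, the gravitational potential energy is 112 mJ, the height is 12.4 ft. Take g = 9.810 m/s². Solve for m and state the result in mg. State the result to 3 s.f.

Rearranging: m = PE/(g·h).
PE = 112 mJ = 0.1120 J; h = 12.4 ft = 3.780 m; g = 9.810 m/s².
m = 0.003021 kg
0.003021 kg × (1 mg / 1.000×10^-6 kg) = 3021 mg

3020 mg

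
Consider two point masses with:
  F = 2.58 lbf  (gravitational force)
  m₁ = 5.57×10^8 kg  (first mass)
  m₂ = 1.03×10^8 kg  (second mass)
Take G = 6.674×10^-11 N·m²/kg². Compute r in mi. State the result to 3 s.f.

From Newton's law of gravitation: r = √(G·m₁m₂/F).
F = 2.58 lbf = 11.48 N; m₁ = 5.57×10^8 kg; m₂ = 1.03×10^8 kg; G = 6.674×10^-11 N·m²/kg².
r = 577.6 m
577.6 m × (1 mi / 1609 m) = 0.3589 mi

0.359 mi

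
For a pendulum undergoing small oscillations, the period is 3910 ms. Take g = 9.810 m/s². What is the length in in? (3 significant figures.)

Rearranging: L = g·(T/2π)².
T = 3910 ms = 3.910 s; g = 9.810 m/s².
L = 3.799 m
3.799 m × (1 in / 0.02540 m) = 149.6 in

150 in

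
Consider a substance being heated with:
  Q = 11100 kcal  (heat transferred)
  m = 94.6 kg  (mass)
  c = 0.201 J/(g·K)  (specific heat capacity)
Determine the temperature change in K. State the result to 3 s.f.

2440 K

Rearranging Q = m·c·ΔT for ΔT: ΔT = Q/(m·c).
Q = 11100 kcal = 4.644×10^7 J; m = 94.6 kg; c = 0.201 J/(g·K) = 201.0 J/(kg·K).
ΔT = 2442 K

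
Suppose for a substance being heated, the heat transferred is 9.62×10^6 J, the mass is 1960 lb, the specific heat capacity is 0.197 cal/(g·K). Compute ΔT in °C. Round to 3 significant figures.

Rearranging: ΔT = Q/(m·c).
Q = 9.62×10^6 J; m = 1960 lb = 889.0 kg; c = 0.197 cal/(g·K) = 824.2 J/(kg·K).
ΔT = 13.13 K
Since 1 °C = 1 K, 13.13 °C.

13.1 °C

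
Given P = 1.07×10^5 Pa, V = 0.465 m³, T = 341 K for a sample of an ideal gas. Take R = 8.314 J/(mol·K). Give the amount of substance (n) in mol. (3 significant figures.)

Rearranging PV = nRT for n: n = PV/(RT).
P = 1.07×10^5 Pa; V = 0.465 m³; T = 341 K; R = 8.314 J/(mol·K).
n = 17.55 mol

17.5 mol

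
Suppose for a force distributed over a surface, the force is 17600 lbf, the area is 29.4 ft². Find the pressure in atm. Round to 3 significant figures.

0.283 atm

Directly: P = F/A.
F = 17600 lbf = 78289 N; A = 29.4 ft² = 2.731 m².
P = 28663 Pa
28663 Pa × (1 atm / 1.013×10^5 Pa) = 0.2829 atm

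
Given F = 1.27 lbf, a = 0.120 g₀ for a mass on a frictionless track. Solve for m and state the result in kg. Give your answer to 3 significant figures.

4.80 kg

From Newton's second law: m = F/a.
F = 1.27 lbf = 5.649 N; a = 0.120 g₀ = 1.177 m/s².
m = 4.801 kg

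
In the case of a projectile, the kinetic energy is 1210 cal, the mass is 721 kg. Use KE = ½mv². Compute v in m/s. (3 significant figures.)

Solving KE = ½mv² for v: v = √(2·KE/m).
KE = 1210 cal = 5063 J; m = 721 kg.
v = 3.747 m/s

3.75 m/s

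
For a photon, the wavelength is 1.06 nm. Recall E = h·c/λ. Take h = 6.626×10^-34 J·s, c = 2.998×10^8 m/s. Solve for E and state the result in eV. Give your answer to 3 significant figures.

Directly: E = hc/λ.
λ = 1.06 nm = 1.060×10^-9 m; h = 6.626×10^-34 J·s; c = 2.998×10^8 m/s.
E = 1.874×10^-16 J  (the unit combination reduces to kg·m²/s² = J)
1.874×10^-16 J × (1 eV / 1.602×10^-19 J) = 1170 eV

1170 eV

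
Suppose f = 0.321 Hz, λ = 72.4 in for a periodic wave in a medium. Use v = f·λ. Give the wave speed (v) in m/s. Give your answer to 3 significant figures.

0.590 m/s

Directly: v = fλ.
f = 0.321 Hz; λ = 72.4 in = 1.839 m.
v = 0.5903 m/s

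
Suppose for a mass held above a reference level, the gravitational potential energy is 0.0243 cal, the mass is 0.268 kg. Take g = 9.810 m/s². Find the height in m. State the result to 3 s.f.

Rearranging: h = PE/(m·g).
PE = 0.0243 cal = 0.1017 J; m = 0.268 kg; g = 9.810 m/s².
h = 0.03867 m

0.0387 m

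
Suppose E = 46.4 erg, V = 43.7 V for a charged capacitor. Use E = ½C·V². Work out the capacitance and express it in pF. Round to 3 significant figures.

4860 pF

Rearranging: C = 2E/V².
E = 46.4 erg = 4.640×10^-6 J; V = 43.7 V.
C = 4.859×10^-9 F
4.859×10^-9 F × (1 pF / 1.000×10^-12 F) = 4859 pF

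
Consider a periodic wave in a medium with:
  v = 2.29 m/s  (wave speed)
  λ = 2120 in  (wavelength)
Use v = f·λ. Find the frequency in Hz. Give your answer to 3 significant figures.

Solving v = f·λ for f: f = v/λ.
v = 2.29 m/s; λ = 2120 in = 53.85 m.
f = 0.04253 Hz

0.0425 Hz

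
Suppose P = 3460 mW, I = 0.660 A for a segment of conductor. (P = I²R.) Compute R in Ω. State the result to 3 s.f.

7.94 Ω

Solving P = I²R for R: R = P/I².
P = 3460 mW = 3.460 W; I = 0.660 A.
R = 7.943 Ω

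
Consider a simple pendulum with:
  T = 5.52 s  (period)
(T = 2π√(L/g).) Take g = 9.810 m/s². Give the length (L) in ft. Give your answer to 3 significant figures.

24.8 ft

Solving T = 2π√(L/g) for L: L = g·(T/2π)².
T = 5.52 s; g = 9.810 m/s².
L = 7.572 m
7.572 m × (1 ft / 0.3048 m) = 24.84 ft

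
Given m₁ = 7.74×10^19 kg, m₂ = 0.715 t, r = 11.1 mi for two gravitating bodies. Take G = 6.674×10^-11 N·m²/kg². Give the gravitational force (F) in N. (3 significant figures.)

11600 N

From Newton's law of gravitation: F = Gm₁m₂/r².
m₁ = 7.74×10^19 kg; m₂ = 0.715 t = 715.0 kg; r = 11.1 mi = 17864 m; G = 6.674×10^-11 N·m²/kg².
F = 11574 N  (the unit combination reduces to kg·m/s² = N)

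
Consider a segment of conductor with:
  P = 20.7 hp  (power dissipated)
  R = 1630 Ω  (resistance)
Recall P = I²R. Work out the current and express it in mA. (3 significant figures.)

Rearranging: I = √(P/R).
P = 20.7 hp = 15436 W; R = 1630 Ω.
I = 3.077 A
3.077 A × (1 mA / 0.001000 A) = 3077 mA

3080 mA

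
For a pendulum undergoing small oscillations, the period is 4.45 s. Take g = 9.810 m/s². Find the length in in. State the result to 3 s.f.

194 in

Rearranging T = 2π√(L/g) for L: L = g·(T/2π)².
T = 4.45 s; g = 9.810 m/s².
L = 4.921 m
4.921 m × (1 in / 0.02540 m) = 193.7 in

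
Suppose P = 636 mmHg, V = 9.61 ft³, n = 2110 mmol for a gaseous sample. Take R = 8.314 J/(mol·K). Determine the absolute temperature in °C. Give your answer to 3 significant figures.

1040 °C

From the ideal-gas law: T = PV/(nR).
P = 636 mmHg = 84793 Pa; V = 9.61 ft³ = 0.2721 m³; n = 2110 mmol = 2.110 mol; R = 8.314 J/(mol·K).
T = 1315 K
1315 K − 273.15 = 1042 °C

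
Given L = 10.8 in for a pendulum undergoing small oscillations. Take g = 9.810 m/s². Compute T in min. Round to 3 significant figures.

T is given directly by: T = 2π√(L/g).
L = 10.8 in = 0.2743 m; g = 9.810 m/s².
T = 1.051 s
1.051 s × (1 min / 60.00 s) = 0.01751 min

0.0175 min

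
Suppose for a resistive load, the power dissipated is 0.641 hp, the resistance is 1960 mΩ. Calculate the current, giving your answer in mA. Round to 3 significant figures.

Rearranging P = I²R for I: I = √(P/R).
P = 0.641 hp = 478.0 W; R = 1960 mΩ = 1.960 Ω.
I = 15.62 A
15.62 A × (1 mA / 0.001000 A) = 15616 mA

15600 mA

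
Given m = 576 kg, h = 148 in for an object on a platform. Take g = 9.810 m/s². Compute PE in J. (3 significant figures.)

PE is given directly by: PE = mgh.
m = 576 kg; h = 148 in = 3.759 m; g = 9.810 m/s².
PE = 21242 J  (the unit combination reduces to kg·m²/s² = J)

21200 J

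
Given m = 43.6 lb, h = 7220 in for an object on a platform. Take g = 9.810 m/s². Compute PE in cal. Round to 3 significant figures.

8500 cal

PE is given directly by: PE = mgh.
m = 43.6 lb = 19.78 kg; h = 7220 in = 183.4 m; g = 9.810 m/s².
PE = 35579 J
35579 J × (1 cal / 4.184 J) = 8504 cal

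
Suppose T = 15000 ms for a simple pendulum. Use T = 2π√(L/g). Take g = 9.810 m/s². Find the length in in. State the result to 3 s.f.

2200 in

Solving T = 2π√(L/g) for L: L = g·(T/2π)².
T = 15000 ms = 15.00 s; g = 9.810 m/s².
L = 55.91 m
55.91 m × (1 in / 0.02540 m) = 2201 in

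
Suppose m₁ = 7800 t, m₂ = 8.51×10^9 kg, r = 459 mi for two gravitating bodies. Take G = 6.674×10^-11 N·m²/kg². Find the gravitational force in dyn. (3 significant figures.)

0.812 dyn

Directly: F = Gm₁m₂/r².
m₁ = 7800 t = 7.800×10^6 kg; m₂ = 8.51×10^9 kg; r = 459 mi = 7.387×10^5 m; G = 6.674×10^-11 N·m²/kg².
F = 8.119×10^-6 N  (the unit combination reduces to kg·m/s² = N)
8.119×10^-6 N × (1 dyn / 1.000×10^-5 N) = 0.8119 dyn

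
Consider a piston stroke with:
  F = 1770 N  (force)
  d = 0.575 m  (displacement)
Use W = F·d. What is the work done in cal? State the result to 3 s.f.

W is given directly by: W = F·d.
F = 1770 N; d = 0.575 m.
W = 1018 J
1018 J × (1 cal / 4.184 J) = 243.2 cal

243 cal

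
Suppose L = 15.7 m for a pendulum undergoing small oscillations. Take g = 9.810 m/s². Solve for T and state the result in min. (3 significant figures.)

T is given directly by: T = 2π√(L/g).
L = 15.7 m; g = 9.810 m/s².
T = 7.949 s
7.949 s × (1 min / 60.00 s) = 0.1325 min

0.132 min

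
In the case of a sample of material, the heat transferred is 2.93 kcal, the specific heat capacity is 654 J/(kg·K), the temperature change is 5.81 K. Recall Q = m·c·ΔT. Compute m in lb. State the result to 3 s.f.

7.11 lb

Rearranging Q = m·c·ΔT for m: m = Q/(c·ΔT).
Q = 2.93 kcal = 12259 J; c = 654 J/(kg·K); ΔT = 5.81 K.
m = 3.226 kg
3.226 kg × (1 lb / 0.4536 kg) = 7.113 lb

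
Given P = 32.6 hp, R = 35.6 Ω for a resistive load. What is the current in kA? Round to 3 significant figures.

Rearranging P = I²R for I: I = √(P/R).
P = 32.6 hp = 24310 W; R = 35.6 Ω.
I = 26.13 A
26.13 A × (1 kA / 1000 A) = 0.02613 kA

0.0261 kA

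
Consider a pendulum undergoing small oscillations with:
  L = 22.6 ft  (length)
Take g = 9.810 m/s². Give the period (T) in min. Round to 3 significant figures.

0.0878 min

T is given directly by: T = 2π√(L/g).
L = 22.6 ft = 6.888 m; g = 9.810 m/s².
T = 5.265 s
5.265 s × (1 min / 60.00 s) = 0.08775 min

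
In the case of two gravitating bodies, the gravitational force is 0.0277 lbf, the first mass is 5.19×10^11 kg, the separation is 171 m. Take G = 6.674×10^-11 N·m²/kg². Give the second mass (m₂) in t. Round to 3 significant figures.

0.104 t

Rearranging: m₂ = F·r²/(G·m₁).
F = 0.0277 lbf = 0.1232 N; m₁ = 5.19×10^11 kg; r = 171 m; G = 6.674×10^-11 N·m²/kg².
m₂ = 104.0 kg
104.0 kg × (1 t / 1000 kg) = 0.1040 t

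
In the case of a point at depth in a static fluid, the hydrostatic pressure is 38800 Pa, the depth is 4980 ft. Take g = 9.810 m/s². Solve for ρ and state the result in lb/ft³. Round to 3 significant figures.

Solving P = ρ·g·h for ρ: ρ = P/(g·h).
P = 38800 Pa; h = 4980 ft = 1518 m; g = 9.810 m/s².
ρ = 2.606 kg/m³
2.606 kg/m³ × (1 lb/ft³ / 16.02 kg/m³) = 0.1627 lb/ft³

0.163 lb/ft³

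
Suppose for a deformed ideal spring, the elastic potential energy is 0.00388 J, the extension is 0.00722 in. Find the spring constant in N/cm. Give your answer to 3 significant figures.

2310 N/cm

Rearranging U = ½k·x² for k: k = 2U/x².
U = 0.00388 J; x = 0.00722 in = 1.834×10^-4 m.
k = 2.307×10^5 N/m
2.307×10^5 N/m × (1 N/cm / 100.0 N/m) = 2307 N/cm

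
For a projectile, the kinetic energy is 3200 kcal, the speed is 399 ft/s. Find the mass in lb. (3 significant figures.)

Rearranging KE = ½mv² for m: m = 2·KE/v².
KE = 3200 kcal = 1.339×10^7 J; v = 399 ft/s = 121.6 m/s.
m = 1810 kg
1810 kg × (1 lb / 0.4536 kg) = 3991 lb

3990 lb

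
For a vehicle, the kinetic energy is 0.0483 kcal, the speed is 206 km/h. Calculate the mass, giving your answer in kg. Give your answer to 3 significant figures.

0.123 kg

Rearranging: m = 2·KE/v².
KE = 0.0483 kcal = 202.1 J; v = 206 km/h = 57.22 m/s.
m = 0.1234 kg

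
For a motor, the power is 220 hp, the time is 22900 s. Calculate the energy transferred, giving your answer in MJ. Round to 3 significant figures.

3760 MJ

Solving P = W/t for W: W = P·t.
P = 220 hp = 1.641×10^5 W; t = 22900 s.
W = 3.757×10^9 J  (the unit combination reduces to kg·m²/s² = J)
3.757×10^9 J × (1 MJ / 1.000×10^6 J) = 3757 MJ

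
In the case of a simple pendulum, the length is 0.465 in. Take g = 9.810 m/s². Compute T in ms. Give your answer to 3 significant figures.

218 ms

Directly: T = 2π√(L/g).
L = 0.465 in = 0.01181 m; g = 9.810 m/s².
T = 0.2180 s
0.2180 s × (1 ms / 0.001000 s) = 218.0 ms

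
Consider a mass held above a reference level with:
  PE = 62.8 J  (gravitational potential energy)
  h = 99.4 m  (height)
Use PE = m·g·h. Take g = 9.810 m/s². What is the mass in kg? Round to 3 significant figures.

0.0644 kg

Solving PE = m·g·h for m: m = PE/(g·h).
PE = 62.8 J; h = 99.4 m; g = 9.810 m/s².
m = 0.06440 kg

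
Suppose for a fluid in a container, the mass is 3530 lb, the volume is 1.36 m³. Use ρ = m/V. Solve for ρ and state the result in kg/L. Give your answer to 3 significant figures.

ρ is given directly by: ρ = m/V.
m = 3530 lb = 1601 kg; V = 1.36 m³.
ρ = 1177 kg/m³
1177 kg/m³ × (1 kg/L / 1000 kg/m³) = 1.177 kg/L

1.18 kg/L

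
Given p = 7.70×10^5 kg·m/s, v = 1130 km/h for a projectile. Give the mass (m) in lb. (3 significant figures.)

Solving p = m·v for m: m = p/v.
p = 7.70×10^5 kg·m/s; v = 1130 km/h = 313.9 m/s.
m = 2453 kg
2453 kg × (1 lb / 0.4536 kg) = 5408 lb

5410 lb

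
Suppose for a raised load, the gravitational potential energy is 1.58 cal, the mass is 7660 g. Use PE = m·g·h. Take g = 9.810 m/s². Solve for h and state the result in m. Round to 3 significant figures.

Rearranging PE = m·g·h for h: h = PE/(m·g).
PE = 1.58 cal = 6.611 J; m = 7660 g = 7.660 kg; g = 9.810 m/s².
h = 0.08797 m

0.0880 m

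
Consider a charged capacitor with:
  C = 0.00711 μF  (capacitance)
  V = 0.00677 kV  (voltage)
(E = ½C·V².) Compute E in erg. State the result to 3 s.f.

E is given directly by: E = ½CV².
C = 0.00711 μF = 7.110×10^-9 F; V = 0.00677 kV = 6.770 V.
E = 1.629×10^-7 J
1.629×10^-7 J × (1 erg / 1.000×10^-7 J) = 1.629 erg

1.63 erg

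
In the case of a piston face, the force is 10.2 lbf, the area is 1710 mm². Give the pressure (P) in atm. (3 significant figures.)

0.262 atm

P is given directly by: P = F/A.
F = 10.2 lbf = 45.37 N; A = 1710 mm² = 0.001710 m².
P = 26533 Pa  (the unit combination reduces to kg/(m·s²) = Pa)
26533 Pa × (1 atm / 1.013×10^5 Pa) = 0.2619 atm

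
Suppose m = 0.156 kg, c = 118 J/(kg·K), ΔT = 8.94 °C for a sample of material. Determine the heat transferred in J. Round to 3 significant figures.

165 J

Q is given directly by: Q = mcΔT.
m = 0.156 kg; c = 118 J/(kg·K); ΔT = 8.94 °C = 8.940 K.
Q = 164.6 J  (the unit combination reduces to kg·m²/s² = J)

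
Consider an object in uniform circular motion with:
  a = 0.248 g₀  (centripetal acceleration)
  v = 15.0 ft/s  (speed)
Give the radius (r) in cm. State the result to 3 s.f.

859 cm

Solving a = v²/r for r: r = v²/a.
a = 0.248 g₀ = 2.432 m/s²; v = 15.0 ft/s = 4.572 m/s.
r = 8.595 m
8.595 m × (1 cm / 0.01000 m) = 859.5 cm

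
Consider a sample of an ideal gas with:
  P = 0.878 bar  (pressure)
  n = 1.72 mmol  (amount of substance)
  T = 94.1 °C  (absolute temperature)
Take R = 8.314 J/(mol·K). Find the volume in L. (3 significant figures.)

0.0598 L

From the ideal-gas law: V = nRT/P.
P = 0.878 bar = 87800 Pa; n = 1.72 mmol = 0.001720 mol; T = 94.1 °C = 367.2 K; R = 8.314 J/(mol·K).
V = 5.981×10^-5 m³
5.981×10^-5 m³ × (1 L / 0.001000 m³) = 0.05981 L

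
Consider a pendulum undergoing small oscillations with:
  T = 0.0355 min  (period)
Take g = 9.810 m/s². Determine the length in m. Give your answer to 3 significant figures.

Solving T = 2π√(L/g) for L: L = g·(T/2π)².
T = 0.0355 min = 2.130 s; g = 9.810 m/s².
L = 1.127 m

1.13 m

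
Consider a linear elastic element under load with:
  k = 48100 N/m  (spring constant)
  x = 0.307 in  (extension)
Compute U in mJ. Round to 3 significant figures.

1460 mJ

U is given directly by: U = ½kx².
k = 48100 N/m; x = 0.307 in = 0.007798 m.
U = 1.462 J
1.462 J × (1 mJ / 0.001000 J) = 1462 mJ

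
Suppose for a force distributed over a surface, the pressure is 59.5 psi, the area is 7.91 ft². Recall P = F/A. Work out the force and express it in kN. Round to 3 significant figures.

301 kN

Rearranging P = F/A for F: F = P·A.
P = 59.5 psi = 4.102×10^5 Pa; A = 7.91 ft² = 0.7349 m².
F = 3.015×10^5 N
3.015×10^5 N × (1 kN / 1000 N) = 301.5 kN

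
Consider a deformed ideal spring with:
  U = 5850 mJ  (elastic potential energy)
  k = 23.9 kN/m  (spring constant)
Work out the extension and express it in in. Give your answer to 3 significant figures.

0.871 in

Rearranging U = ½k·x² for x: x = √(2U/k).
U = 5850 mJ = 5.850 J; k = 23.9 kN/m = 23900 N/m.
x = 0.02213 m
0.02213 m × (1 in / 0.02540 m) = 0.8711 in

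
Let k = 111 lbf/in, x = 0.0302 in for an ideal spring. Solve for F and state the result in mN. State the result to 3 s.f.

F is given directly by: F = kx.
k = 111 lbf/in = 19439 N/m; x = 0.0302 in = 7.671×10^-4 m.
F = 14.91 N
14.91 N × (1 mN / 0.001000 N) = 14911 mN

14900 mN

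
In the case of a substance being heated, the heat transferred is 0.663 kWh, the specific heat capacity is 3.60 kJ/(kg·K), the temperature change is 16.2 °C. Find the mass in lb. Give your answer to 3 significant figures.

90.2 lb

Rearranging Q = m·c·ΔT for m: m = Q/(c·ΔT).
Q = 0.663 kWh = 2.387×10^6 J; c = 3.60 kJ/(kg·K) = 3600 J/(kg·K); ΔT = 16.2 °C = 16.20 K.
m = 40.93 kg
40.93 kg × (1 lb / 0.4536 kg) = 90.23 lb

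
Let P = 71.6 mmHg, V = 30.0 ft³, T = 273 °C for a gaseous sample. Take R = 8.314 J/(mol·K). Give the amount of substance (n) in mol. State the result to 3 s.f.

From the ideal-gas law: n = PV/(RT).
P = 71.6 mmHg = 9546 Pa; V = 30.0 ft³ = 0.8495 m³; T = 273 °C = 546.1 K; R = 8.314 J/(mol·K).
n = 1.786 mol

1.79 mol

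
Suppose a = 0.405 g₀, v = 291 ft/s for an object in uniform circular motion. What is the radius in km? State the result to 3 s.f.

1.98 km

Rearranging a = v²/r for r: r = v²/a.
a = 0.405 g₀ = 3.972 m/s²; v = 291 ft/s = 88.70 m/s.
r = 1981 m
1981 m × (1 km / 1000 m) = 1.981 km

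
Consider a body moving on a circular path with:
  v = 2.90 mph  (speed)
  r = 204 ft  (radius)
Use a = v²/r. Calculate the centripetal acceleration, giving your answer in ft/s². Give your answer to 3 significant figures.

a is given directly by: a = v²/r.
v = 2.90 mph = 1.296 m/s; r = 204 ft = 62.18 m.
a = 0.02703 m/s²
0.02703 m/s² × (1 ft/s² / 0.3048 m/s²) = 0.08868 ft/s²

0.0887 ft/s²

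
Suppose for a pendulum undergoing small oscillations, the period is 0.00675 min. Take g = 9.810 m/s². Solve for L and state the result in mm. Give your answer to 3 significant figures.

40.8 mm

Rearranging T = 2π√(L/g) for L: L = g·(T/2π)².
T = 0.00675 min = 0.4050 s; g = 9.810 m/s².
L = 0.04076 m
0.04076 m × (1 mm / 0.001000 m) = 40.76 mm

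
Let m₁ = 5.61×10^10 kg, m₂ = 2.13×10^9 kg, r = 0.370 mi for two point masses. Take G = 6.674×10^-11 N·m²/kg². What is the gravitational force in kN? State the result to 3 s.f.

22.5 kN

F is given directly by: F = Gm₁m₂/r².
m₁ = 5.61×10^10 kg; m₂ = 2.13×10^9 kg; r = 0.370 mi = 595.5 m; G = 6.674×10^-11 N·m²/kg².
F = 22492 N  (the unit combination reduces to kg·m/s² = N)
22492 N × (1 kN / 1000 N) = 22.49 kN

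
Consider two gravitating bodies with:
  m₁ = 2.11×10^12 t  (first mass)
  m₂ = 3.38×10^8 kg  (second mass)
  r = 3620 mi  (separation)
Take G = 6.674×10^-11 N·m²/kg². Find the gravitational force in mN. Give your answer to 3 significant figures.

1400 mN

From Newton's law of gravitation: F = Gm₁m₂/r².
m₁ = 2.11×10^12 t = 2.110×10^15 kg; m₂ = 3.38×10^8 kg; r = 3620 mi = 5.826×10^6 m; G = 6.674×10^-11 N·m²/kg².
F = 1.402 N
1.402 N × (1 mN / 0.001000 N) = 1402 mN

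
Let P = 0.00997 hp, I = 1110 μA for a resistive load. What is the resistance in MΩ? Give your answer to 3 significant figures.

Solving P = I²R for R: R = P/I².
P = 0.00997 hp = 7.435 W; I = 1110 μA = 0.001110 A.
R = 6.034×10^6 Ω
6.034×10^6 Ω × (1 MΩ / 1.000×10^6 Ω) = 6.034 MΩ

6.03 MΩ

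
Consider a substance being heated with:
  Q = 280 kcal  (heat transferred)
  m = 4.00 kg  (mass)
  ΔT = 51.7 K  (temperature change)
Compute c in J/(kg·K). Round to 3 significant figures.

5660 J/(kg·K)

Rearranging Q = m·c·ΔT for c: c = Q/(m·ΔT).
Q = 280 kcal = 1.172×10^6 J; m = 4.00 kg; ΔT = 51.7 K.
c = 5665 J/(kg·K)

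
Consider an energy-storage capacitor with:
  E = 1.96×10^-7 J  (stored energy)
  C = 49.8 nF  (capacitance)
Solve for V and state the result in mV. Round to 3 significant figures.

Rearranging E = ½C·V² for V: V = √(2E/C).
E = 1.96×10^-7 J; C = 49.8 nF = 4.980×10^-8 F.
V = 2.806 V  (the unit combination reduces to kg·m²/(A·s³) = V)
2.806 V × (1 mV / 0.001000 V) = 2806 mV

2810 mV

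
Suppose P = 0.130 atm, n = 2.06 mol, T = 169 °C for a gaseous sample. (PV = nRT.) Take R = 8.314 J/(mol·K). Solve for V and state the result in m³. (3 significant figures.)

Solving PV = nRT for V: V = nRT/P.
P = 0.130 atm = 13172 Pa; n = 2.06 mol; T = 169 °C = 442.1 K; R = 8.314 J/(mol·K).
V = 0.5749 m³

0.575 m³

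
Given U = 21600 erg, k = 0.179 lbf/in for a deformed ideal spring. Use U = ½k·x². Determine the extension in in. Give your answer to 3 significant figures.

0.462 in

Solving U = ½k·x² for x: x = √(2U/k).
U = 21600 erg = 0.002160 J; k = 0.179 lbf/in = 31.35 N/m.
x = 0.01174 m
0.01174 m × (1 in / 0.02540 m) = 0.4622 in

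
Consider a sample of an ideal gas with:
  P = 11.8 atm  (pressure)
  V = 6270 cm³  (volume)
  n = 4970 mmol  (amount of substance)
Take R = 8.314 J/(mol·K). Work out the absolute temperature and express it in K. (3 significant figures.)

From the ideal-gas law: T = PV/(nR).
P = 11.8 atm = 1.196×10^6 Pa; V = 6270 cm³ = 0.006270 m³; n = 4970 mmol = 4.970 mol; R = 8.314 J/(mol·K).
T = 181.4 K

181 K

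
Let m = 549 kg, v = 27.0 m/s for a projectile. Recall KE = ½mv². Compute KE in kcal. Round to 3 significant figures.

KE is given directly by: KE = ½mv².
m = 549 kg; v = 27.0 m/s.
KE = 2.001×10^5 J
2.001×10^5 J × (1 kcal / 4184 J) = 47.83 kcal

47.8 kcal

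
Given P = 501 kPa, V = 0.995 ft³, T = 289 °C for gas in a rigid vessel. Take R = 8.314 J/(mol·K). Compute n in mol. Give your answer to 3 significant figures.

Rearranging PV = nRT for n: n = PV/(RT).
P = 501 kPa = 5.010×10^5 Pa; V = 0.995 ft³ = 0.02818 m³; T = 289 °C = 562.1 K; R = 8.314 J/(mol·K).
n = 3.020 mol

3.02 mol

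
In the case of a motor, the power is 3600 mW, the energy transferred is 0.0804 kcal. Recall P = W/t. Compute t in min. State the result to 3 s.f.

Rearranging: t = W/P.
P = 3600 mW = 3.600 W; W = 0.0804 kcal = 336.4 J.
t = 93.44 s
93.44 s × (1 min / 60.00 s) = 1.557 min

1.56 min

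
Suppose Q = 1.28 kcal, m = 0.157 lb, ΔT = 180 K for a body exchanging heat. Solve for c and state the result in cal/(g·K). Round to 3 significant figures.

Rearranging Q = m·c·ΔT for c: c = Q/(m·ΔT).
Q = 1.28 kcal = 5356 J; m = 0.157 lb = 0.07121 kg; ΔT = 180 K.
c = 417.8 J/(kg·K)
417.8 J/(kg·K) × (1 cal/(g·K) / 4184 J/(kg·K)) = 0.09986 cal/(g·K)

0.0999 cal/(g·K)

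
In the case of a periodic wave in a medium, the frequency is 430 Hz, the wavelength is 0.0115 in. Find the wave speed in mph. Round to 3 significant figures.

Directly: v = fλ.
f = 430 Hz; λ = 0.0115 in = 2.921×10^-4 m.
v = 0.1256 m/s
0.1256 m/s × (1 mph / 0.4470 m/s) = 0.2810 mph

0.281 mph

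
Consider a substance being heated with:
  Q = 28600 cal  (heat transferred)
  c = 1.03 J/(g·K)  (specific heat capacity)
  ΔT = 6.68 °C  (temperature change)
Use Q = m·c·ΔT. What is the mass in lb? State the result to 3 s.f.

38.3 lb

Solving Q = m·c·ΔT for m: m = Q/(c·ΔT).
Q = 28600 cal = 1.197×10^5 J; c = 1.03 J/(g·K) = 1030 J/(kg·K); ΔT = 6.68 °C = 6.680 K.
m = 17.39 kg
17.39 kg × (1 lb / 0.4536 kg) = 38.34 lb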